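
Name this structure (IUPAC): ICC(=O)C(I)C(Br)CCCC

Counting along the main chain through the carbonyl gives 8 carbons: the parent is octane.
A ketone (C=O on an internal carbon) is the principal characteristic group, giving the suffix -one.
Number the chain so that numbering from this end puts the carbonyl group at C-2 rather than C-7.
This places the carbonyl at C-2; a bromo group at C-4; iodo groups at C-1 and C-3.
The substituents are ordered alphabetically, ignoring any di-/tri- multipliers.
The name is 4-bromo-1,3-diiodooctan-2-one.

4-bromo-1,3-diiodooctan-2-one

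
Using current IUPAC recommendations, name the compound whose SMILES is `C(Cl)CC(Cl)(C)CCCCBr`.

7-bromo-1,3-dichloro-3-methylheptane

The longest carbon chain is 7 atoms: the parent is heptane.
Choose the numbering such that the substituent locant set {1,3,3,7} is lower than {1,5,5,7} at the first point of difference.
With this numbering: a bromo group at C-7; chloro groups at C-1 and C-3; a methyl group at C-3.
Substituent prefixes are cited in alphabetical order (multiplying prefixes like di-/tri- are ignored for ordering).
Assembling the pieces gives 7-bromo-1,3-dichloro-3-methylheptane.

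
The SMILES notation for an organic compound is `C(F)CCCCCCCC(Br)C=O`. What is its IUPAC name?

The longest chain bearing the –CHO group is 10 carbons long (decane).
An aldehyde (terminal –CHO) is the principal characteristic group, giving the suffix -al.
The numbering direction is chosen so that the aldehyde carbon is C-1 by definition.
This places a bromo group at C-2; a fluoro group at C-10.
The substituents are ordered alphabetically, ignoring any di-/tri- multipliers.
Putting it together: 2-bromo-10-fluorodecanal.

2-bromo-10-fluorodecanal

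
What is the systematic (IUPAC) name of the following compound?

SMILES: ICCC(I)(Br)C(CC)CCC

3-bromo-4-ethyl-1,3-diiodoheptane

The longest continuous carbon chain has 7 atoms, so the parent hydride is heptane.
Number the chain so that the substituent locant set {1,3,3,4} is lower than {4,5,5,7} at the first point of difference.
This places a bromo group at C-3; an ethyl group at C-4; iodo groups at C-1 and C-3.
Prefixes are listed alphabetically: bromo, ethyl, iodo.
Assembling the pieces gives 3-bromo-4-ethyl-1,3-diiodoheptane.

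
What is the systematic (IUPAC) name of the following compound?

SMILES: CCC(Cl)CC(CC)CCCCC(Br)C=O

Counting along the main chain through the –CHO group gives 11 carbons: the parent is undecane.
The highest-priority functional group is an aldehyde (terminal –CHO), so the name ends in -al.
The numbering direction is chosen so that the aldehyde carbon is C-1 by definition.
With this numbering: a bromo group at C-2; a chloro group at C-9; an ethyl group at C-7.
Substituent prefixes are cited in alphabetical order (multiplying prefixes like di-/tri- are ignored for ordering).
The name is 2-bromo-9-chloro-7-ethylundecanal.

2-bromo-9-chloro-7-ethylundecanal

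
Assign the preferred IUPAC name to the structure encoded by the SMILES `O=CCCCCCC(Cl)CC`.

7-chlorononanal

The longest chain bearing the –CHO group is 9 carbons long (nonane).
The highest-priority functional group is an aldehyde (terminal –CHO), so the name ends in -al.
The numbering direction is chosen so that the aldehyde carbon is C-1 by definition.
That gives a chloro group at C-7.
Putting it together: 7-chlorononanal.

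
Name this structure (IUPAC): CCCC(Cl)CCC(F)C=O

5-chloro-2-fluorooctanal

The longest carbon chain that includes the –CHO group has 8 carbons, so the parent hydride is octane.
The highest-priority functional group is an aldehyde (terminal –CHO), so the name ends in -al.
Choose the numbering such that the aldehyde carbon is C-1 by definition.
That gives a chloro group at C-5; a fluoro group at C-2.
Prefixes are listed alphabetically: chloro, fluoro.
The name is 5-chloro-2-fluorooctanal.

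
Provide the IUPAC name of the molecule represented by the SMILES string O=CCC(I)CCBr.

5-bromo-3-iodopentanal

The longest chain bearing the –CHO group is 5 carbons long (pentane).
The principal characteristic group is an aldehyde (terminal –CHO), named with the suffix -al.
Number the chain so that the aldehyde carbon is C-1 by definition.
That gives a bromo group at C-5; an iodo group at C-3.
Substituent prefixes are cited in alphabetical order (multiplying prefixes like di-/tri- are ignored for ordering).
The name is 5-bromo-3-iodopentanal.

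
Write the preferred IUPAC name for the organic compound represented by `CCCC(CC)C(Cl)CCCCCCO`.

7-chloro-8-ethylundecan-1-ol

The longest carbon chain that includes the –OH group has 11 carbons, so the parent hydride is undecane.
An alcohol (–OH) is the principal characteristic group, giving the suffix -ol.
Number the chain so that numbering from this end puts the hydroxyl group at C-1 rather than C-11.
This places the hydroxyl at C-1; a chloro group at C-7; an ethyl group at C-8.
Prefixes are listed alphabetically: chloro, ethyl.
Putting it together: 7-chloro-8-ethylundecan-1-ol.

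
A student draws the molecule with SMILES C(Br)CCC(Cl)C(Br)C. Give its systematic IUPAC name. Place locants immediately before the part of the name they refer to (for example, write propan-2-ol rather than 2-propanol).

1,5-dibromo-4-chlorohexane

The parent chain contains 6 carbons (hexane).
Number the chain so that the substituent locant set {1,4,5} is lower than {2,3,6} at the first point of difference.
With this numbering: bromo groups at C-1 and C-5; a chloro group at C-4.
Prefixes are listed alphabetically: bromo, chloro.
Putting it together: 1,5-dibromo-4-chlorohexane.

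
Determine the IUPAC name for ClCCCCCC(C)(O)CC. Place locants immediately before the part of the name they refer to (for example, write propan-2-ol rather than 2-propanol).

Counting along the main chain through the –OH group gives 8 carbons: the parent is octane.
The principal characteristic group is an alcohol (–OH), named with the suffix -ol.
Choose the numbering such that numbering from this end puts the hydroxyl group at C-3 rather than C-6.
That gives the hydroxyl at C-3; a chloro group at C-8; a methyl group at C-3.
Substituent prefixes are cited in alphabetical order (multiplying prefixes like di-/tri- are ignored for ordering).
Assembling the pieces gives 8-chloro-3-methyloctan-3-ol.

8-chloro-3-methyloctan-3-ol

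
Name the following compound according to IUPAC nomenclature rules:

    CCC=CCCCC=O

Counting along the main chain through the –CHO group and the multiple bond gives 8 carbons: the parent is octane.
The principal characteristic group is an aldehyde (terminal –CHO), named with the suffix -al.
There is one C=C double bond, indicated by the ending -ene.
The numbering direction is chosen so that the aldehyde carbon is C-1 by definition.
This places the double bond between C-5 and C-6.
Putting it together: oct-5-enal.

oct-5-enal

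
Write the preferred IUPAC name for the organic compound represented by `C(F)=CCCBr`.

4-bromo-1-fluorobut-1-ene

The longest chain bearing the multiple bond is 4 carbons long (butane).
The chain contains a C=C double bond, so the unsaturation ending is -ene.
Number the chain so that numbering from this end puts the double bond at C-1 rather than C-3.
With this numbering: the double bond between C-1 and C-2; a bromo group at C-4; a fluoro group at C-1.
Prefixes are listed alphabetically: bromo, fluoro.
The name is 4-bromo-1-fluorobut-1-ene.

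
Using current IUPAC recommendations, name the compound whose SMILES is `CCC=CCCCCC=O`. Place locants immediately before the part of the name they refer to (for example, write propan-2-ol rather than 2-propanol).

non-6-enal

The longest carbon chain that includes the –CHO group and the multiple bond has 9 carbons, so the parent hydride is nonane.
An aldehyde (terminal –CHO) is the principal characteristic group, giving the suffix -al.
There is one C=C double bond, indicated by the ending -ene.
Choose the numbering such that the aldehyde carbon is C-1 by definition.
This places the double bond between C-6 and C-7.
Assembling the pieces gives non-6-enal.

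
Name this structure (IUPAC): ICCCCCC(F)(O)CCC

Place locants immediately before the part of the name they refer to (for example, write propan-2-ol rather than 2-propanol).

Counting along the main chain through the –OH group gives 9 carbons: the parent is nonane.
The principal characteristic group is an alcohol (–OH), named with the suffix -ol.
The numbering direction is chosen so that numbering from this end puts the hydroxyl group at C-4 rather than C-6.
That gives the hydroxyl at C-4; a fluoro group at C-4; an iodo group at C-9.
Substituent prefixes are cited in alphabetical order (multiplying prefixes like di-/tri- are ignored for ordering).
Assembling the pieces gives 4-fluoro-9-iodononan-4-ol.

4-fluoro-9-iodononan-4-ol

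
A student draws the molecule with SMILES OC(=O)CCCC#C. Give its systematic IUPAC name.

The longest chain bearing the –COOH group and the multiple bond is 6 carbons long (hexane).
A carboxylic acid (terminal –COOH) is the principal characteristic group, giving the suffix -oic acid.
There is one C≡C triple bond, indicated by the ending -yne.
Number the chain so that the carboxylic acid carbon is C-1 by definition.
That gives the triple bond between C-5 and C-6.
Assembling the pieces gives hex-5-ynoic acid.

hex-5-ynoic acid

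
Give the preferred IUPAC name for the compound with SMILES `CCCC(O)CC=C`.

hept-1-en-4-ol

Counting along the main chain through the –OH group and the multiple bond gives 7 carbons: the parent is heptane.
An alcohol (–OH) is the principal characteristic group, giving the suffix -ol.
A C=C double bond in the chain gives the infix -ene-.
The numbering direction is chosen so that numbering from this end puts the double bond at C-1 rather than C-6.
With this numbering: the hydroxyl at C-4; the double bond between C-1 and C-2.
Putting it together: hept-1-en-4-ol.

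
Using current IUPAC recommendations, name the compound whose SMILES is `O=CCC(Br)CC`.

Counting along the main chain through the –CHO group gives 5 carbons: the parent is pentane.
The principal characteristic group is an aldehyde (terminal –CHO), named with the suffix -al.
Number the chain so that the aldehyde carbon is C-1 by definition.
With this numbering: a bromo group at C-3.
Assembling the pieces gives 3-bromopentanal.

3-bromopentanal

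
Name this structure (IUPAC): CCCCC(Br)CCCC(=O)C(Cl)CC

Counting along the main chain through the carbonyl gives 12 carbons: the parent is dodecane.
The principal characteristic group is a ketone (C=O on an internal carbon), named with the suffix -one.
Number the chain so that numbering from this end puts the carbonyl group at C-4 rather than C-9.
With this numbering: the carbonyl at C-4; a bromo group at C-8; a chloro group at C-3.
The substituents are ordered alphabetically, ignoring any di-/tri- multipliers.
Assembling the pieces gives 8-bromo-3-chlorododecan-4-one.

8-bromo-3-chlorododecan-4-one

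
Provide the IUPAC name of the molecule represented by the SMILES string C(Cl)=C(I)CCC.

1-chloro-2-iodopent-1-ene

The longest carbon chain that includes the multiple bond has 5 carbons, so the parent hydride is pentane.
There is one C=C double bond, indicated by the ending -ene.
Choose the numbering such that numbering from this end puts the double bond at C-1 rather than C-4.
This places the double bond between C-1 and C-2; a chloro group at C-1; an iodo group at C-2.
Substituent prefixes are cited in alphabetical order (multiplying prefixes like di-/tri- are ignored for ordering).
The name is 1-chloro-2-iodopent-1-ene.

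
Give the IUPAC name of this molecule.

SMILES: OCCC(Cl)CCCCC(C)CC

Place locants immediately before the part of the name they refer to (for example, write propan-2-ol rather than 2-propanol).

3-chloro-8-methyldecan-1-ol

The longest carbon chain that includes the –OH group has 10 carbons, so the parent hydride is decane.
The highest-priority functional group is an alcohol (–OH), so the name ends in -ol.
Number the chain so that numbering from this end puts the hydroxyl group at C-1 rather than C-10.
This places the hydroxyl at C-1; a chloro group at C-3; a methyl group at C-8.
Substituent prefixes are cited in alphabetical order (multiplying prefixes like di-/tri- are ignored for ordering).
Putting it together: 3-chloro-8-methyldecan-1-ol.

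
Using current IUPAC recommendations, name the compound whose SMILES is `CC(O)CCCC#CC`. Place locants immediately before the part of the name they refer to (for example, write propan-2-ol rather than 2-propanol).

oct-6-yn-2-ol

The longest carbon chain that includes the –OH group and the multiple bond has 8 carbons, so the parent hydride is octane.
An alcohol (–OH) is the principal characteristic group, giving the suffix -ol.
There is one C≡C triple bond, indicated by the ending -yne.
The numbering direction is chosen so that numbering from this end puts the hydroxyl group at C-2 rather than C-7.
This places the hydroxyl at C-2; the triple bond between C-6 and C-7.
The name is oct-6-yn-2-ol.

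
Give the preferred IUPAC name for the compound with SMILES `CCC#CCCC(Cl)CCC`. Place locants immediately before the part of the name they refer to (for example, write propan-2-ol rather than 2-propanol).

The longest carbon chain that includes the multiple bond has 10 carbons, so the parent hydride is decane.
There is one C≡C triple bond, indicated by the ending -yne.
Choose the numbering such that numbering from this end puts the triple bond at C-3 rather than C-7.
This places the triple bond between C-3 and C-4; a chloro group at C-7.
Putting it together: 7-chlorodec-3-yne.

7-chlorodec-3-yne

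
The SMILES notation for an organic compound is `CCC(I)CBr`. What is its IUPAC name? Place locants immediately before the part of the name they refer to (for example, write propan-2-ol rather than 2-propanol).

The longest continuous carbon chain has 4 atoms, so the parent hydride is butane.
Choose the numbering such that the substituent locant set {1,2} is lower than {3,4} at the first point of difference.
This places a bromo group at C-1; an iodo group at C-2.
Substituent prefixes are cited in alphabetical order (multiplying prefixes like di-/tri- are ignored for ordering).
The name is 1-bromo-2-iodobutane.

1-bromo-2-iodobutane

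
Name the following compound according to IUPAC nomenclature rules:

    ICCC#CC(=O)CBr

Counting along the main chain through the carbonyl and the multiple bond gives 6 carbons: the parent is hexane.
The principal characteristic group is a ketone (C=O on an internal carbon), named with the suffix -one.
A C≡C triple bond in the chain gives the infix -yne-.
The numbering direction is chosen so that numbering from this end puts the carbonyl group at C-2 rather than C-5.
With this numbering: the carbonyl at C-2; the triple bond between C-3 and C-4; a bromo group at C-1; an iodo group at C-6.
The substituents are ordered alphabetically, ignoring any di-/tri- multipliers.
Putting it together: 1-bromo-6-iodohex-3-yn-2-one.

1-bromo-6-iodohex-3-yn-2-one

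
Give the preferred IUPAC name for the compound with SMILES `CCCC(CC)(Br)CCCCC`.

4-bromo-4-ethylnonane

The longest carbon chain is 9 atoms: the parent is nonane.
Number the chain so that the substituent locant set {4,4} is lower than {6,6} at the first point of difference.
With this numbering: a bromo group at C-4; an ethyl group at C-4.
Prefixes are listed alphabetically: bromo, ethyl.
The name is 4-bromo-4-ethylnonane.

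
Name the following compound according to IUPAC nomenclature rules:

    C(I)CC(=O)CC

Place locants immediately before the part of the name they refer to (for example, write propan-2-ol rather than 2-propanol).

1-iodopentan-3-one

Counting along the main chain through the carbonyl gives 5 carbons: the parent is pentane.
The highest-priority functional group is a ketone (C=O on an internal carbon), so the name ends in -one.
Choose the numbering such that the substituent locant set {1} is lower than {5} at the first point of difference.
With this numbering: the carbonyl at C-3; an iodo group at C-1.
The name is 1-iodopentan-3-one.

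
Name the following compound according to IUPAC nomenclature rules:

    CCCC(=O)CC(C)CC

6-methyloctan-4-one

The longest carbon chain that includes the carbonyl has 8 carbons, so the parent hydride is octane.
The highest-priority functional group is a ketone (C=O on an internal carbon), so the name ends in -one.
The numbering direction is chosen so that numbering from this end puts the carbonyl group at C-4 rather than C-5.
That gives the carbonyl at C-4; a methyl group at C-6.
Putting it together: 6-methyloctan-4-one.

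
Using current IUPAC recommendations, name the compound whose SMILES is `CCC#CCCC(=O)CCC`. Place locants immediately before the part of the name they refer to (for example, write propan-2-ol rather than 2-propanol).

dec-7-yn-4-one

The longest carbon chain that includes the carbonyl and the multiple bond has 10 carbons, so the parent hydride is decane.
The principal characteristic group is a ketone (C=O on an internal carbon), named with the suffix -one.
There is one C≡C triple bond, indicated by the ending -yne.
Choose the numbering such that numbering from this end puts the carbonyl group at C-4 rather than C-7.
With this numbering: the carbonyl at C-4; the triple bond between C-7 and C-8.
Putting it together: dec-7-yn-4-one.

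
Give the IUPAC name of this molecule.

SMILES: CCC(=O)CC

pentan-3-one

Counting along the main chain through the carbonyl gives 5 carbons: the parent is pentane.
The principal characteristic group is a ketone (C=O on an internal carbon), named with the suffix -one.
Numbering from either end gives identical locants here.
This places the carbonyl at C-3.
Assembling the pieces gives pentan-3-one.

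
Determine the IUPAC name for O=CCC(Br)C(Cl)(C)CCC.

The longest chain bearing the –CHO group is 7 carbons long (heptane).
An aldehyde (terminal –CHO) is the principal characteristic group, giving the suffix -al.
Number the chain so that the aldehyde carbon is C-1 by definition.
That gives a bromo group at C-3; a chloro group at C-4; a methyl group at C-4.
The substituents are ordered alphabetically, ignoring any di-/tri- multipliers.
Putting it together: 3-bromo-4-chloro-4-methylheptanal.

3-bromo-4-chloro-4-methylheptanal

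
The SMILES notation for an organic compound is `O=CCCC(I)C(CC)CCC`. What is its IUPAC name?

5-ethyl-4-iodooctanal

Counting along the main chain through the –CHO group gives 8 carbons: the parent is octane.
The principal characteristic group is an aldehyde (terminal –CHO), named with the suffix -al.
The numbering direction is chosen so that the aldehyde carbon is C-1 by definition.
This places an ethyl group at C-5; an iodo group at C-4.
Substituent prefixes are cited in alphabetical order (multiplying prefixes like di-/tri- are ignored for ordering).
Putting it together: 5-ethyl-4-iodooctanal.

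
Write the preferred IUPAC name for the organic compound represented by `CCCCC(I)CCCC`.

The parent chain contains 9 carbons (nonane).
Numbering from either end gives identical locants here.
With this numbering: an iodo group at C-5.
Assembling the pieces gives 5-iodononane.

5-iodononane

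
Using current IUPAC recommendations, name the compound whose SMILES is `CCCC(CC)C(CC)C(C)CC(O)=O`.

4,5-diethyl-3-methyloctanoic acid

The longest chain bearing the –COOH group is 8 carbons long (octane).
A carboxylic acid (terminal –COOH) is the principal characteristic group, giving the suffix -oic acid.
Number the chain so that the carboxylic acid carbon is C-1 by definition.
This places ethyl groups at C-4 and C-5; a methyl group at C-3.
Substituent prefixes are cited in alphabetical order (multiplying prefixes like di-/tri- are ignored for ordering).
Putting it together: 4,5-diethyl-3-methyloctanoic acid.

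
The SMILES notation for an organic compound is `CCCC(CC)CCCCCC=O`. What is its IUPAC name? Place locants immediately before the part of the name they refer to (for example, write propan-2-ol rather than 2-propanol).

7-ethyldecanal

The longest chain bearing the –CHO group is 10 carbons long (decane).
An aldehyde (terminal –CHO) is the principal characteristic group, giving the suffix -al.
The numbering direction is chosen so that the aldehyde carbon is C-1 by definition.
This places an ethyl group at C-7.
The name is 7-ethyldecanal.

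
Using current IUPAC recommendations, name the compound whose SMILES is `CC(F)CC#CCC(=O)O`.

6-fluorohept-3-ynoic acid

The longest chain bearing the –COOH group and the multiple bond is 7 carbons long (heptane).
The highest-priority functional group is a carboxylic acid (terminal –COOH), so the name ends in -oic acid.
The chain contains a C≡C triple bond, so the unsaturation ending is -yne.
Number the chain so that the carboxylic acid carbon is C-1 by definition.
That gives the triple bond between C-3 and C-4; a fluoro group at C-6.
Assembling the pieces gives 6-fluorohept-3-ynoic acid.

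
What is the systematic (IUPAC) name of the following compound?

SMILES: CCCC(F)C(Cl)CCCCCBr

1-bromo-6-chloro-7-fluorodecane

The longest carbon chain is 10 atoms: the parent is decane.
The numbering direction is chosen so that the substituent locant set {1,6,7} is lower than {4,5,10} at the first point of difference.
This places a bromo group at C-1; a chloro group at C-6; a fluoro group at C-7.
Substituent prefixes are cited in alphabetical order (multiplying prefixes like di-/tri- are ignored for ordering).
Assembling the pieces gives 1-bromo-6-chloro-7-fluorodecane.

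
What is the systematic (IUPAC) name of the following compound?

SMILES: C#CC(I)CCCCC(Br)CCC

8-bromo-3-iodoundec-1-yne

The longest chain bearing the multiple bond is 11 carbons long (undecane).
The chain contains a C≡C triple bond, so the unsaturation ending is -yne.
Choose the numbering such that numbering from this end puts the triple bond at C-1 rather than C-10.
That gives the triple bond between C-1 and C-2; a bromo group at C-8; an iodo group at C-3.
Substituent prefixes are cited in alphabetical order (multiplying prefixes like di-/tri- are ignored for ordering).
Assembling the pieces gives 8-bromo-3-iodoundec-1-yne.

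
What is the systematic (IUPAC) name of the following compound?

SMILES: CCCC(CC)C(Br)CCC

4-bromo-5-ethyloctane

The parent chain contains 8 carbons (octane).
The numbering direction is chosen so that the locant sets are identical either way, so the alphabetically earlier bromo substituent takes the lower locant (4 rather than 5).
With this numbering: a bromo group at C-4; an ethyl group at C-5.
Substituent prefixes are cited in alphabetical order (multiplying prefixes like di-/tri- are ignored for ordering).
The name is 4-bromo-5-ethyloctane.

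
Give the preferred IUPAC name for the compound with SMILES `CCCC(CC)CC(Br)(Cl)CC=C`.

Counting along the main chain through the multiple bond gives 9 carbons: the parent is nonane.
A C=C double bond in the chain gives the infix -ene-.
The numbering direction is chosen so that numbering from this end puts the double bond at C-1 rather than C-8.
That gives the double bond between C-1 and C-2; a bromo group at C-4; a chloro group at C-4; an ethyl group at C-6.
Substituent prefixes are cited in alphabetical order (multiplying prefixes like di-/tri- are ignored for ordering).
Assembling the pieces gives 4-bromo-4-chloro-6-ethylnon-1-ene.

4-bromo-4-chloro-6-ethylnon-1-ene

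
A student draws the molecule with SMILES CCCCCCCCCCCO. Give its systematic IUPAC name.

undecan-1-ol

Counting along the main chain through the –OH group gives 11 carbons: the parent is undecane.
An alcohol (–OH) is the principal characteristic group, giving the suffix -ol.
Number the chain so that numbering from this end puts the hydroxyl group at C-1 rather than C-11.
With this numbering: the hydroxyl at C-1.
Assembling the pieces gives undecan-1-ol.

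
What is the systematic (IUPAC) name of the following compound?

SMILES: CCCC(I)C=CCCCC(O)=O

The longest carbon chain that includes the –COOH group and the multiple bond has 10 carbons, so the parent hydride is decane.
The highest-priority functional group is a carboxylic acid (terminal –COOH), so the name ends in -oic acid.
The chain contains a C=C double bond, so the unsaturation ending is -ene.
Choose the numbering such that the carboxylic acid carbon is C-1 by definition.
That gives the double bond between C-5 and C-6; an iodo group at C-7.
Assembling the pieces gives 7-iododec-5-enoic acid.

7-iododec-5-enoic acid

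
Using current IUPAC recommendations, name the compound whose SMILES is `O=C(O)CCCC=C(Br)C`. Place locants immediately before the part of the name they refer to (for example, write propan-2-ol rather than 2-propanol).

The longest chain bearing the –COOH group and the multiple bond is 7 carbons long (heptane).
The highest-priority functional group is a carboxylic acid (terminal –COOH), so the name ends in -oic acid.
There is one C=C double bond, indicated by the ending -ene.
The numbering direction is chosen so that the carboxylic acid carbon is C-1 by definition.
This places the double bond between C-5 and C-6; a bromo group at C-6.
The name is 6-bromohept-5-enoic acid.

6-bromohept-5-enoic acid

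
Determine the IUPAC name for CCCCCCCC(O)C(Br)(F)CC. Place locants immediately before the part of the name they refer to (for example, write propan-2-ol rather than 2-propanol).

3-bromo-3-fluoroundecan-4-ol

Counting along the main chain through the –OH group gives 11 carbons: the parent is undecane.
The principal characteristic group is an alcohol (–OH), named with the suffix -ol.
Choose the numbering such that numbering from this end puts the hydroxyl group at C-4 rather than C-8.
That gives the hydroxyl at C-4; a bromo group at C-3; a fluoro group at C-3.
Substituent prefixes are cited in alphabetical order (multiplying prefixes like di-/tri- are ignored for ordering).
Putting it together: 3-bromo-3-fluoroundecan-4-ol.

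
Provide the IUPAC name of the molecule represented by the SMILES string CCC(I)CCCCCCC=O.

The longest carbon chain that includes the –CHO group has 10 carbons, so the parent hydride is decane.
The highest-priority functional group is an aldehyde (terminal –CHO), so the name ends in -al.
The numbering direction is chosen so that the aldehyde carbon is C-1 by definition.
This places an iodo group at C-8.
The name is 8-iododecanal.

8-iododecanal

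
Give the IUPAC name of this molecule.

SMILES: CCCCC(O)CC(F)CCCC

7-fluoroundecan-5-ol

Counting along the main chain through the –OH group gives 11 carbons: the parent is undecane.
An alcohol (–OH) is the principal characteristic group, giving the suffix -ol.
Number the chain so that numbering from this end puts the hydroxyl group at C-5 rather than C-7.
This places the hydroxyl at C-5; a fluoro group at C-7.
Putting it together: 7-fluoroundecan-5-ol.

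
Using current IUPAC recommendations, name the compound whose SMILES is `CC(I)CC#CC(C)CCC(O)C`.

The longest chain bearing the –OH group and the multiple bond is 10 carbons long (decane).
The highest-priority functional group is an alcohol (–OH), so the name ends in -ol.
There is one C≡C triple bond, indicated by the ending -yne.
The numbering direction is chosen so that numbering from this end puts the hydroxyl group at C-2 rather than C-9.
With this numbering: the hydroxyl at C-2; the triple bond between C-6 and C-7; an iodo group at C-9; a methyl group at C-5.
Substituent prefixes are cited in alphabetical order (multiplying prefixes like di-/tri- are ignored for ordering).
Putting it together: 9-iodo-5-methyldec-6-yn-2-ol.

9-iodo-5-methyldec-6-yn-2-ol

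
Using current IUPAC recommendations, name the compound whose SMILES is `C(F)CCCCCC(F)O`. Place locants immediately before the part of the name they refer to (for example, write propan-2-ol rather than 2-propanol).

1,7-difluoroheptan-1-ol

The longest carbon chain that includes the –OH group has 7 carbons, so the parent hydride is heptane.
The principal characteristic group is an alcohol (–OH), named with the suffix -ol.
The numbering direction is chosen so that numbering from this end puts the hydroxyl group at C-1 rather than C-7.
That gives the hydroxyl at C-1; fluoro groups at C-1 and C-7.
The name is 1,7-difluoroheptan-1-ol.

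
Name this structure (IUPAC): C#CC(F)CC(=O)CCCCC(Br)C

Counting along the main chain through the carbonyl and the multiple bond gives 11 carbons: the parent is undecane.
The highest-priority functional group is a ketone (C=O on an internal carbon), so the name ends in -one.
A C≡C triple bond in the chain gives the infix -yne-.
Number the chain so that numbering from this end puts the carbonyl group at C-5 rather than C-7.
This places the carbonyl at C-5; the triple bond between C-1 and C-2; a bromo group at C-10; a fluoro group at C-3.
Substituent prefixes are cited in alphabetical order (multiplying prefixes like di-/tri- are ignored for ordering).
Putting it together: 10-bromo-3-fluoroundec-1-yn-5-one.

10-bromo-3-fluoroundec-1-yn-5-one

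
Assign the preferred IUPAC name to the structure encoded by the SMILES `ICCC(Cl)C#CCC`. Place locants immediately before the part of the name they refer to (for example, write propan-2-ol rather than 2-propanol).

Counting along the main chain through the multiple bond gives 7 carbons: the parent is heptane.
There is one C≡C triple bond, indicated by the ending -yne.
Choose the numbering such that numbering from this end puts the triple bond at C-3 rather than C-4.
With this numbering: the triple bond between C-3 and C-4; a chloro group at C-5; an iodo group at C-7.
Substituent prefixes are cited in alphabetical order (multiplying prefixes like di-/tri- are ignored for ordering).
Assembling the pieces gives 5-chloro-7-iodohept-3-yne.

5-chloro-7-iodohept-3-yne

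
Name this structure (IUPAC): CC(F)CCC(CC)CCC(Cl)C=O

2-chloro-5-ethyl-8-fluorononanal

Counting along the main chain through the –CHO group gives 9 carbons: the parent is nonane.
An aldehyde (terminal –CHO) is the principal characteristic group, giving the suffix -al.
Number the chain so that the aldehyde carbon is C-1 by definition.
With this numbering: a chloro group at C-2; an ethyl group at C-5; a fluoro group at C-8.
Prefixes are listed alphabetically: chloro, ethyl, fluoro.
Assembling the pieces gives 2-chloro-5-ethyl-8-fluorononanal.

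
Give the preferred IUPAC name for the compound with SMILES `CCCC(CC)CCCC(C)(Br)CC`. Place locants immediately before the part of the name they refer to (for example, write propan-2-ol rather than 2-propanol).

3-bromo-7-ethyl-3-methyldecane

The parent chain contains 10 carbons (decane).
Choose the numbering such that the substituent locant set {3,3,7} is lower than {4,8,8} at the first point of difference.
With this numbering: a bromo group at C-3; an ethyl group at C-7; a methyl group at C-3.
Substituent prefixes are cited in alphabetical order (multiplying prefixes like di-/tri- are ignored for ordering).
Putting it together: 3-bromo-7-ethyl-3-methyldecane.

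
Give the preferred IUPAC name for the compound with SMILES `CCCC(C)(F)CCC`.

The longest carbon chain is 7 atoms: the parent is heptane.
Both numbering directions give the same locant set; either may be used.
That gives a fluoro group at C-4; a methyl group at C-4.
Prefixes are listed alphabetically: fluoro, methyl.
Putting it together: 4-fluoro-4-methylheptane.

4-fluoro-4-methylheptane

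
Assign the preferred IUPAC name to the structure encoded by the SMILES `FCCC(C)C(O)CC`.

6-fluoro-4-methylhexan-3-ol

Counting along the main chain through the –OH group gives 6 carbons: the parent is hexane.
The highest-priority functional group is an alcohol (–OH), so the name ends in -ol.
The numbering direction is chosen so that numbering from this end puts the hydroxyl group at C-3 rather than C-4.
This places the hydroxyl at C-3; a fluoro group at C-6; a methyl group at C-4.
The substituents are ordered alphabetically, ignoring any di-/tri- multipliers.
Putting it together: 6-fluoro-4-methylhexan-3-ol.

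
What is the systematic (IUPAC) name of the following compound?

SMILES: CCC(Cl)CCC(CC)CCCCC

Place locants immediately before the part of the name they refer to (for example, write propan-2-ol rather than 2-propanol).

3-chloro-6-ethylundecane

The longest continuous carbon chain has 11 atoms, so the parent hydride is undecane.
Number the chain so that the substituent locant set {3,6} is lower than {6,9} at the first point of difference.
That gives a chloro group at C-3; an ethyl group at C-6.
The substituents are ordered alphabetically, ignoring any di-/tri- multipliers.
The name is 3-chloro-6-ethylundecane.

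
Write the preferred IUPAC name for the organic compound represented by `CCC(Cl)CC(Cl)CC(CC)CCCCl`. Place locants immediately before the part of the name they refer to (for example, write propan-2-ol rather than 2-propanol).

1,6,8-trichloro-4-ethyldecane

The longest continuous carbon chain has 10 atoms, so the parent hydride is decane.
Choose the numbering such that the substituent locant set {1,4,6,8} is lower than {3,5,7,10} at the first point of difference.
This places chloro groups at C-1 and C-6 and C-8; an ethyl group at C-4.
Substituent prefixes are cited in alphabetical order (multiplying prefixes like di-/tri- are ignored for ordering).
The name is 1,6,8-trichloro-4-ethyldecane.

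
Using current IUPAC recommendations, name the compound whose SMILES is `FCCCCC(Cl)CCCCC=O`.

Counting along the main chain through the –CHO group gives 10 carbons: the parent is decane.
An aldehyde (terminal –CHO) is the principal characteristic group, giving the suffix -al.
Choose the numbering such that the aldehyde carbon is C-1 by definition.
This places a chloro group at C-6; a fluoro group at C-10.
Substituent prefixes are cited in alphabetical order (multiplying prefixes like di-/tri- are ignored for ordering).
Assembling the pieces gives 6-chloro-10-fluorodecanal.

6-chloro-10-fluorodecanal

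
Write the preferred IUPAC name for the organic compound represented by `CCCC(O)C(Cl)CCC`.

Counting along the main chain through the –OH group gives 8 carbons: the parent is octane.
The principal characteristic group is an alcohol (–OH), named with the suffix -ol.
Number the chain so that numbering from this end puts the hydroxyl group at C-4 rather than C-5.
That gives the hydroxyl at C-4; a chloro group at C-5.
Putting it together: 5-chlorooctan-4-ol.

5-chlorooctan-4-ol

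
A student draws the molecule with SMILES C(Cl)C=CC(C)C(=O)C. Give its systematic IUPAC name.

The longest carbon chain that includes the carbonyl and the multiple bond has 6 carbons, so the parent hydride is hexane.
The principal characteristic group is a ketone (C=O on an internal carbon), named with the suffix -one.
The chain contains a C=C double bond, so the unsaturation ending is -ene.
Choose the numbering such that numbering from this end puts the carbonyl group at C-2 rather than C-5.
That gives the carbonyl at C-2; the double bond between C-4 and C-5; a chloro group at C-6; a methyl group at C-3.
Substituent prefixes are cited in alphabetical order (multiplying prefixes like di-/tri- are ignored for ordering).
Putting it together: 6-chloro-3-methylhex-4-en-2-one.

6-chloro-3-methylhex-4-en-2-one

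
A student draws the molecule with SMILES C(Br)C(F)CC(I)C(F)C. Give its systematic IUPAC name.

The longest continuous carbon chain has 6 atoms, so the parent hydride is hexane.
Number the chain so that the substituent locant set {1,2,4,5} is lower than {2,3,5,6} at the first point of difference.
With this numbering: a bromo group at C-1; fluoro groups at C-2 and C-5; an iodo group at C-4.
Prefixes are listed alphabetically: bromo, fluoro, iodo.
Putting it together: 1-bromo-2,5-difluoro-4-iodohexane.

1-bromo-2,5-difluoro-4-iodohexane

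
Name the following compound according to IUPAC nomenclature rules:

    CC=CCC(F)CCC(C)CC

5-fluoro-8-methyldec-2-ene

The longest carbon chain that includes the multiple bond has 10 carbons, so the parent hydride is decane.
The chain contains a C=C double bond, so the unsaturation ending is -ene.
Number the chain so that numbering from this end puts the double bond at C-2 rather than C-8.
With this numbering: the double bond between C-2 and C-3; a fluoro group at C-5; a methyl group at C-8.
Substituent prefixes are cited in alphabetical order (multiplying prefixes like di-/tri- are ignored for ordering).
Assembling the pieces gives 5-fluoro-8-methyldec-2-ene.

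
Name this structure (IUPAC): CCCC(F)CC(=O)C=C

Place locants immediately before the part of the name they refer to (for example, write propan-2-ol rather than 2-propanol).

The longest carbon chain that includes the carbonyl and the multiple bond has 8 carbons, so the parent hydride is octane.
The principal characteristic group is a ketone (C=O on an internal carbon), named with the suffix -one.
There is one C=C double bond, indicated by the ending -ene.
The numbering direction is chosen so that numbering from this end puts the carbonyl group at C-3 rather than C-6.
With this numbering: the carbonyl at C-3; the double bond between C-1 and C-2; a fluoro group at C-5.
Putting it together: 5-fluorooct-1-en-3-one.

5-fluorooct-1-en-3-one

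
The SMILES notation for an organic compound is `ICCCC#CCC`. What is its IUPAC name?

7-iodohept-3-yne

The longest chain bearing the multiple bond is 7 carbons long (heptane).
The chain contains a C≡C triple bond, so the unsaturation ending is -yne.
Number the chain so that numbering from this end puts the triple bond at C-3 rather than C-4.
That gives the triple bond between C-3 and C-4; an iodo group at C-7.
Putting it together: 7-iodohept-3-yne.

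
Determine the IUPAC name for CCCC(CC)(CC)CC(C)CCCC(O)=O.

7,7-diethyl-5-methyldecanoic acid

The longest chain bearing the –COOH group is 10 carbons long (decane).
The highest-priority functional group is a carboxylic acid (terminal –COOH), so the name ends in -oic acid.
Number the chain so that the carboxylic acid carbon is C-1 by definition.
This places two ethyl groups at C-7; a methyl group at C-5.
Prefixes are listed alphabetically: ethyl, methyl.
Putting it together: 7,7-diethyl-5-methyldecanoic acid.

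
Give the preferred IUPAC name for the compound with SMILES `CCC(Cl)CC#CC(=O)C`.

The longest carbon chain that includes the carbonyl and the multiple bond has 8 carbons, so the parent hydride is octane.
The principal characteristic group is a ketone (C=O on an internal carbon), named with the suffix -one.
There is one C≡C triple bond, indicated by the ending -yne.
Number the chain so that numbering from this end puts the carbonyl group at C-2 rather than C-7.
That gives the carbonyl at C-2; the triple bond between C-3 and C-4; a chloro group at C-6.
Putting it together: 6-chlorooct-3-yn-2-one.

6-chlorooct-3-yn-2-one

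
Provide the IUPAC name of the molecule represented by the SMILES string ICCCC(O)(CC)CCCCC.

The longest carbon chain that includes the –OH group has 9 carbons, so the parent hydride is nonane.
The principal characteristic group is an alcohol (–OH), named with the suffix -ol.
Number the chain so that numbering from this end puts the hydroxyl group at C-4 rather than C-6.
This places the hydroxyl at C-4; an ethyl group at C-4; an iodo group at C-1.
Prefixes are listed alphabetically: ethyl, iodo.
The name is 4-ethyl-1-iodononan-4-ol.

4-ethyl-1-iodononan-4-ol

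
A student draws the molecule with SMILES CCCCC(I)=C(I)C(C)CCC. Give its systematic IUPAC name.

Counting along the main chain through the multiple bond gives 10 carbons: the parent is decane.
There is one C=C double bond, indicated by the ending -ene.
Number the chain so that the substituent locant set {4,5,6} is lower than {5,6,7} at the first point of difference.
That gives the double bond between C-5 and C-6; iodo groups at C-5 and C-6; a methyl group at C-4.
The substituents are ordered alphabetically, ignoring any di-/tri- multipliers.
The name is 5,6-diiodo-4-methyldec-5-ene.

5,6-diiodo-4-methyldec-5-ene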